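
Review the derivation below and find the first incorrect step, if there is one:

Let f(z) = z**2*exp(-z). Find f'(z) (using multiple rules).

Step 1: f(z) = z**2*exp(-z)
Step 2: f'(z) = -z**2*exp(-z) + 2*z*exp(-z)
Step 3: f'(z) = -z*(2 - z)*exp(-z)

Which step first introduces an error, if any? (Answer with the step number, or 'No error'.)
Step 3

Step 3 is incorrect due to a sign flip.
The step shows: -z*(2 - z)*exp(-z)
The correct value should be: z*(2 - z)*exp(-z)

Explanation: The sign of the whole expression was flipped: the term z*(2 - z)*exp(-z) was incorrectly written as -z*(2 - z)*exp(-z)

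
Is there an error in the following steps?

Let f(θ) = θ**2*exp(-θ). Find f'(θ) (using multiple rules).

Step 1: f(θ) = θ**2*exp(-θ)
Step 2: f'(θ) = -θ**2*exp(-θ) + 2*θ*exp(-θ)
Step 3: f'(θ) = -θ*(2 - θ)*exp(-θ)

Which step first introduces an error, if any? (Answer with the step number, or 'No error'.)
Step 3

Step 3 is incorrect due to a sign flip.
The step shows: -θ*(2 - θ)*exp(-θ)
The correct value should be: θ*(2 - θ)*exp(-θ)

Explanation: The sign of the whole expression was flipped: the term θ*(2 - θ)*exp(-θ) was incorrectly written as -θ*(2 - θ)*exp(-θ)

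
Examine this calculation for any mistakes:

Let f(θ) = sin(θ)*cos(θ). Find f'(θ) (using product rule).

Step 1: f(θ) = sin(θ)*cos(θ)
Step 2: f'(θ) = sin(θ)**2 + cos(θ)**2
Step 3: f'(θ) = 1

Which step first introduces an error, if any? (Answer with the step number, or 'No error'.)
Step 2

Step 2 is incorrect due to a sign flip.
The step shows: sin(θ)**2 + cos(θ)**2
The correct value should be: -sin(θ)**2 + cos(θ)**2

Explanation: The sign of one term was flipped: the term -sin(θ)**2 was incorrectly written as sin(θ)**2
The later steps are derived from this incorrect expression, so the error originates in Step 2.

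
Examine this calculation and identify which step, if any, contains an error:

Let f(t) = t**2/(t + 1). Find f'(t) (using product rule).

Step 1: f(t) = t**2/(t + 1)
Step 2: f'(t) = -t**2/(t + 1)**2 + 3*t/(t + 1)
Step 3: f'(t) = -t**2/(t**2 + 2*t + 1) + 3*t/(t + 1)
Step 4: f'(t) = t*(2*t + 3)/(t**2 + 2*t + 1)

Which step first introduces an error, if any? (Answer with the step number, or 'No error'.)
Step 2

Step 2 is incorrect due to a wrong coefficient.
The step shows: -t**2/(t + 1)**2 + 3*t/(t + 1)
The correct value should be: -t**2/(t + 1)**2 + 2*t/(t + 1)

Explanation: The coefficient 2 was incorrectly written as 3: the term 2*t/(t + 1) was incorrectly written as 3*t/(t + 1)
The later steps are derived from this incorrect expression, so the error originates in Step 2.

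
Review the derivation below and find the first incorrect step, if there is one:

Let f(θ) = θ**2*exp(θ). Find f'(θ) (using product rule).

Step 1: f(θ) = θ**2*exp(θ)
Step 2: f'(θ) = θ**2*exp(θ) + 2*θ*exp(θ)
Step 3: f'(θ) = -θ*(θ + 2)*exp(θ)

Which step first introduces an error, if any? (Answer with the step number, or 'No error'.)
Step 3

Step 3 is incorrect due to a sign flip.
The step shows: -θ*(θ + 2)*exp(θ)
The correct value should be: θ*(θ + 2)*exp(θ)

Explanation: The sign of the whole expression was flipped: the term θ*(θ + 2)*exp(θ) was incorrectly written as -θ*(θ + 2)*exp(θ)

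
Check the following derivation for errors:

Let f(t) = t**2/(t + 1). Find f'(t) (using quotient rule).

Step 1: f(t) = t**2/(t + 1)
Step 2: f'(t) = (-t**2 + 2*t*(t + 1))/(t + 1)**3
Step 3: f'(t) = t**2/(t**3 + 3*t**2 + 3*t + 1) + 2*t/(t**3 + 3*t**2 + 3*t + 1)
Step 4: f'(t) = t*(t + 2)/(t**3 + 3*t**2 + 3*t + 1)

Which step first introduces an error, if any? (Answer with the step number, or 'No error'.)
Step 2

Step 2 is incorrect due to a wrong exponent.
The step shows: (-t**2 + 2*t*(t + 1))/(t + 1)**3
The correct value should be: (-t**2 + 2*t*(t + 1))/(t + 1)**2

Explanation: The exponent -2 on t + 1 was incorrectly written as -3: the term (-t**2 + 2*t*(t + 1))/(t + 1)**2 was incorrectly written as (-t**2 + 2*t*(t + 1))/(t + 1)**3
The later steps are derived from this incorrect expression, so the error originates in Step 2.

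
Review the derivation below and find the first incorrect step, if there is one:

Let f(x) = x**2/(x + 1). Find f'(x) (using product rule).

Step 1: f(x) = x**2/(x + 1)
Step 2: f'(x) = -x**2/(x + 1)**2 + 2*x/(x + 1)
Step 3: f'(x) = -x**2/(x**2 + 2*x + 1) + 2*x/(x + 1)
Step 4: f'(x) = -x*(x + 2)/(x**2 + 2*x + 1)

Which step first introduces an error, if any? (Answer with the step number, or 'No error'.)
Step 4

Step 4 is incorrect due to a sign flip.
The step shows: -x*(x + 2)/(x**2 + 2*x + 1)
The correct value should be: x*(x + 2)/(x**2 + 2*x + 1)

Explanation: The sign of the whole expression was flipped: the term x*(x + 2)/(x**2 + 2*x + 1) was incorrectly written as -x*(x + 2)/(x**2 + 2*x + 1)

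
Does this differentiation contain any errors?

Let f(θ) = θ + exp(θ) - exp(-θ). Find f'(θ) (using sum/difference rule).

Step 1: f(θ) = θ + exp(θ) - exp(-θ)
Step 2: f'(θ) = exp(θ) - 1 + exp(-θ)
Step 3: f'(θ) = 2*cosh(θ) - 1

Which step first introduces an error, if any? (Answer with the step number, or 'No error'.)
Step 2

Step 2 is incorrect due to a sign flip.
The step shows: exp(θ) - 1 + exp(-θ)
The correct value should be: exp(θ) + 1 + exp(-θ)

Explanation: The sign of one term was flipped: the term 1 was incorrectly written as -1
The later steps are derived from this incorrect expression, so the error originates in Step 2.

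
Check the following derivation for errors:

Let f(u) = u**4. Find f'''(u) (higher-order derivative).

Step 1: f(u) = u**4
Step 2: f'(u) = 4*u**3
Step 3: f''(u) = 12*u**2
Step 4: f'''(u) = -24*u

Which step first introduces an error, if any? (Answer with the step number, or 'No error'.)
Step 4

Step 4 is incorrect due to a sign flip.
The step shows: -24*u
The correct value should be: 24*u

Explanation: The sign of the whole expression was flipped: the term 24*u was incorrectly written as -24*u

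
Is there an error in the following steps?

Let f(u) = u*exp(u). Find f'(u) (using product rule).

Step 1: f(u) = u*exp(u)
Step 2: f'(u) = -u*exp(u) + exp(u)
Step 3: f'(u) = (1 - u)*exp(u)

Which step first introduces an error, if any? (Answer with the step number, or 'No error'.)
Step 2

Step 2 is incorrect due to a sign flip.
The step shows: -u*exp(u) + exp(u)
The correct value should be: u*exp(u) + exp(u)

Explanation: The sign of one term was flipped: the term u*exp(u) was incorrectly written as -u*exp(u)
The later steps are derived from this incorrect expression, so the error originates in Step 2.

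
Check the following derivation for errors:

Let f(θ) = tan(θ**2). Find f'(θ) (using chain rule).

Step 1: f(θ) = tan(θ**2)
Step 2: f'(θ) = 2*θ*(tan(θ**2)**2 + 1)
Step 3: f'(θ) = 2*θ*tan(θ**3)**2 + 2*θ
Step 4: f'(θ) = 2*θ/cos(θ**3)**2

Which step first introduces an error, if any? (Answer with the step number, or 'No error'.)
Step 3

Step 3 is incorrect due to a wrong exponent.
The step shows: 2*θ*tan(θ**3)**2 + 2*θ
The correct value should be: 2*θ*tan(θ**2)**2 + 2*θ

Explanation: The exponent 2 on θ was incorrectly written as 3: the term 2*θ*tan(θ**2)**2 was incorrectly written as 2*θ*tan(θ**3)**2
The later steps are derived from this incorrect expression, so the error originates in Step 3.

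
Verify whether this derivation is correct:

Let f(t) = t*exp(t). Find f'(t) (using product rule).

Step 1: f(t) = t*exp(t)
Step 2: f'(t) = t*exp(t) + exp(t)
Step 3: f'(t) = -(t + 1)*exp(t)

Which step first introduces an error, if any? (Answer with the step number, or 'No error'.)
Step 3

Step 3 is incorrect due to a sign flip.
The step shows: -(t + 1)*exp(t)
The correct value should be: (t + 1)*exp(t)

Explanation: The sign of the whole expression was flipped: the term (t + 1)*exp(t) was incorrectly written as -(t + 1)*exp(t)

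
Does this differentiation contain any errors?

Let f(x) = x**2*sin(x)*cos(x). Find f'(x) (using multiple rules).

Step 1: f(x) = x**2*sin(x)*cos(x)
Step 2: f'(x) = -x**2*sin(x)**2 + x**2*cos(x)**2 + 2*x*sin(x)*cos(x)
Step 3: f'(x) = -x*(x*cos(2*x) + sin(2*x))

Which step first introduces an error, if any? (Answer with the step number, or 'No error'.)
Step 3

Step 3 is incorrect due to a sign flip.
The step shows: -x*(x*cos(2*x) + sin(2*x))
The correct value should be: x*(x*cos(2*x) + sin(2*x))

Explanation: The sign of the whole expression was flipped: the term x*(x*cos(2*x) + sin(2*x)) was incorrectly written as -x*(x*cos(2*x) + sin(2*x))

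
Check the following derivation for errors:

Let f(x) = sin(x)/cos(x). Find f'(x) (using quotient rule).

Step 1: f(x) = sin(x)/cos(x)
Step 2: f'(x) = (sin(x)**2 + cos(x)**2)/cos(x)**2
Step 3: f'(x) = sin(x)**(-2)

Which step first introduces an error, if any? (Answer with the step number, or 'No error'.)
Step 3

Step 3 is incorrect due to a wrong trig function.
The step shows: sin(x)**(-2)
The correct value should be: cos(x)**(-2)

Explanation: cos(x) was incorrectly written as sin(x): the term cos(x)**(-2) was incorrectly written as sin(x)**(-2)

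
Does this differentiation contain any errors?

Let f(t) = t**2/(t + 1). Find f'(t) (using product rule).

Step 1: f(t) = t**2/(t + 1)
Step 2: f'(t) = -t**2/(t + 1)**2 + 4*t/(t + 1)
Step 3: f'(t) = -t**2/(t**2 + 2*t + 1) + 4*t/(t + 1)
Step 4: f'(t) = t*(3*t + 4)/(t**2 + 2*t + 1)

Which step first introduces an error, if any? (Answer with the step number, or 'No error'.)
Step 2

Step 2 is incorrect due to a wrong coefficient.
The step shows: -t**2/(t + 1)**2 + 4*t/(t + 1)
The correct value should be: -t**2/(t + 1)**2 + 2*t/(t + 1)

Explanation: The coefficient 2 was incorrectly written as 4: the term 2*t/(t + 1) was incorrectly written as 4*t/(t + 1)
The later steps are derived from this incorrect expression, so the error originates in Step 2.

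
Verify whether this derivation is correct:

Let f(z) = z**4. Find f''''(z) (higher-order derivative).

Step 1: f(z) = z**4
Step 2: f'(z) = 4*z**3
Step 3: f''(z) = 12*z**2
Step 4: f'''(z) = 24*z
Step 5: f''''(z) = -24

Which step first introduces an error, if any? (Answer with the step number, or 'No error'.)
Step 5

Step 5 is incorrect due to a sign flip.
The step shows: -24
The correct value should be: 24

Explanation: The sign of the whole expression was flipped: the term 24 was incorrectly written as -24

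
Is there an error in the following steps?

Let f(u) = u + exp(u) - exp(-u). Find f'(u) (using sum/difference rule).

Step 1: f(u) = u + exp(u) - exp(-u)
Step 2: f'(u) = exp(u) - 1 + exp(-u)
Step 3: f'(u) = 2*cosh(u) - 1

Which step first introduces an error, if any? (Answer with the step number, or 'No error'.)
Step 2

Step 2 is incorrect due to a sign flip.
The step shows: exp(u) - 1 + exp(-u)
The correct value should be: exp(u) + 1 + exp(-u)

Explanation: The sign of one term was flipped: the term 1 was incorrectly written as -1
The later steps are derived from this incorrect expression, so the error originates in Step 2.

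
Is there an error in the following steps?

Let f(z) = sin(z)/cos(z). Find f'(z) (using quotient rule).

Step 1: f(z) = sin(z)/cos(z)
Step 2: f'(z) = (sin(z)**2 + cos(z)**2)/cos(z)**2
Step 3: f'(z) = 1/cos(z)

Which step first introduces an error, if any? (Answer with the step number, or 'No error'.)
Step 3

Step 3 is incorrect due to a wrong exponent.
The step shows: 1/cos(z)
The correct value should be: cos(z)**(-2)

Explanation: The exponent -2 on cos(z) was incorrectly written as -1: the term cos(z)**(-2) was incorrectly written as 1/cos(z)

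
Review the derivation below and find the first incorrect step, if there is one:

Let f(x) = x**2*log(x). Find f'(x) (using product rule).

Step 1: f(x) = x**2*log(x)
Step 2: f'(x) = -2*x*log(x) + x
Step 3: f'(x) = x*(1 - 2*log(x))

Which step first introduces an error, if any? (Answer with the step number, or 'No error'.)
Step 2

Step 2 is incorrect due to a sign flip.
The step shows: -2*x*log(x) + x
The correct value should be: 2*x*log(x) + x

Explanation: The sign of one term was flipped: the term 2*x*log(x) was incorrectly written as -2*x*log(x)
The later steps are derived from this incorrect expression, so the error originates in Step 2.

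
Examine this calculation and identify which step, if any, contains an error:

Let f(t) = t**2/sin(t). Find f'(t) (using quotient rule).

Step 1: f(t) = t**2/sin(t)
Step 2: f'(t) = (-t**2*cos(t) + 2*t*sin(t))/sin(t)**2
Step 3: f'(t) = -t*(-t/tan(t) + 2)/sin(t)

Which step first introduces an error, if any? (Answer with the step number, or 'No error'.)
Step 3

Step 3 is incorrect due to a sign flip.
The step shows: -t*(-t/tan(t) + 2)/sin(t)
The correct value should be: t*(-t/tan(t) + 2)/sin(t)

Explanation: The sign of the whole expression was flipped: the term t*(-t/tan(t) + 2)/sin(t) was incorrectly written as -t*(-t/tan(t) + 2)/sin(t)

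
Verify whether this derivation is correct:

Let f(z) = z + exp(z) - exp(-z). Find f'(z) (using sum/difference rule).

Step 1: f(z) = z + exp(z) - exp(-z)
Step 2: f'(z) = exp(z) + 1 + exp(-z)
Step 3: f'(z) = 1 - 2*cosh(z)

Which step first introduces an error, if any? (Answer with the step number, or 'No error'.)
Step 3

Step 3 is incorrect due to a sign flip.
The step shows: 1 - 2*cosh(z)
The correct value should be: 2*cosh(z) + 1

Explanation: The sign of one term was flipped: the term 2*cosh(z) was incorrectly written as -2*cosh(z)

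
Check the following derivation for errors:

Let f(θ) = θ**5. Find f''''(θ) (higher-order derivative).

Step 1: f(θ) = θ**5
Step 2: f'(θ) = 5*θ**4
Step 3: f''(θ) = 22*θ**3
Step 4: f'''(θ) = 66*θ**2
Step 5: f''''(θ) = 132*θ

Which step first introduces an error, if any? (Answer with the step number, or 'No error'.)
Step 3

Step 3 is incorrect due to a wrong coefficient.
The step shows: 22*θ**3
The correct value should be: 20*θ**3

Explanation: The coefficient 20 was incorrectly written as 22: the term 20*θ**3 was incorrectly written as 22*θ**3
The later steps are derived from this incorrect expression, so the error originates in Step 3.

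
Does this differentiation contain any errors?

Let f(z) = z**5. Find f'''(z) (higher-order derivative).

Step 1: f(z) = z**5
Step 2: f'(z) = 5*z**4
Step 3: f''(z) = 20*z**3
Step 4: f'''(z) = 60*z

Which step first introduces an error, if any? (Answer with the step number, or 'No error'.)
Step 4

Step 4 is incorrect due to a wrong exponent.
The step shows: 60*z
The correct value should be: 60*z**2

Explanation: The exponent 2 on z was incorrectly written as 1: the term 60*z**2 was incorrectly written as 60*z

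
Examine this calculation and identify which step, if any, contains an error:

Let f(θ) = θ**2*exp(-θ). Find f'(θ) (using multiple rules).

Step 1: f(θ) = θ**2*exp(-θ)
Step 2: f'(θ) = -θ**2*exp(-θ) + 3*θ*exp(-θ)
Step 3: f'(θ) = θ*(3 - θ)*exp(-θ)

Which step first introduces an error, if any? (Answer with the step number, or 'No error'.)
Step 2

Step 2 is incorrect due to a wrong coefficient.
The step shows: -θ**2*exp(-θ) + 3*θ*exp(-θ)
The correct value should be: -θ**2*exp(-θ) + 2*θ*exp(-θ)

Explanation: The coefficient 2 was incorrectly written as 3: the term 2*θ*exp(-θ) was incorrectly written as 3*θ*exp(-θ)
The later steps are derived from this incorrect expression, so the error originates in Step 2.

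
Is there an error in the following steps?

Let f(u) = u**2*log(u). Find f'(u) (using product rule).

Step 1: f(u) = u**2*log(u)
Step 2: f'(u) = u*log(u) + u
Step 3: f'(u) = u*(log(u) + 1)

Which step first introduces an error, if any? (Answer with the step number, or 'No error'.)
Step 2

Step 2 is incorrect due to a wrong coefficient.
The step shows: u*log(u) + u
The correct value should be: 2*u*log(u) + u

Explanation: The coefficient 2 was incorrectly written as 1: the term 2*u*log(u) was incorrectly written as u*log(u)
The later steps are derived from this incorrect expression, so the error originates in Step 2.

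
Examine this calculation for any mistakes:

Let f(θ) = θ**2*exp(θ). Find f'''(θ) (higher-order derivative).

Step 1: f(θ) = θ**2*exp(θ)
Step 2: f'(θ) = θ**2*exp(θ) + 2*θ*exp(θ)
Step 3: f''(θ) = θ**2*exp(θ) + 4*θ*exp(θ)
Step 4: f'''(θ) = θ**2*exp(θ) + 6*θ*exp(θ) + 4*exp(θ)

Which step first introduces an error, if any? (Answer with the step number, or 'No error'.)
Step 3

Step 3 is incorrect due to a dropped term.
The step shows: θ**2*exp(θ) + 4*θ*exp(θ)
The correct value should be: θ**2*exp(θ) + 4*θ*exp(θ) + 2*exp(θ)

Explanation: A term was dropped: the term 2*exp(θ) was incorrectly omitted
The later steps are derived from this incorrect expression, so the error originates in Step 3.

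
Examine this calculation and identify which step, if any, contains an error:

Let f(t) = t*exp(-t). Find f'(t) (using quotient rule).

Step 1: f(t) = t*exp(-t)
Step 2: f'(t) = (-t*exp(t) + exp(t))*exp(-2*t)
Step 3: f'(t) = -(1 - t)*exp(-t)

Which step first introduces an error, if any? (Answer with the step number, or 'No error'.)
Step 3

Step 3 is incorrect due to a sign flip.
The step shows: -(1 - t)*exp(-t)
The correct value should be: (1 - t)*exp(-t)

Explanation: The sign of the whole expression was flipped: the term (1 - t)*exp(-t) was incorrectly written as -(1 - t)*exp(-t)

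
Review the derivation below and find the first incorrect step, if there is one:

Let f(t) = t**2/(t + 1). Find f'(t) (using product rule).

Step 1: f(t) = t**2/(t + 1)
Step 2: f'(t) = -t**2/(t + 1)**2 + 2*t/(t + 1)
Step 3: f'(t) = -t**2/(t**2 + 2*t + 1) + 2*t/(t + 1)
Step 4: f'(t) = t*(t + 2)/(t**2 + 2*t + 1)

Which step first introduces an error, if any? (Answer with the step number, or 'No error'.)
No error

All steps in this derivation are correct.
The final answer f'(t) = t*(t + 2)/(t**2 + 2*t + 1) is valid.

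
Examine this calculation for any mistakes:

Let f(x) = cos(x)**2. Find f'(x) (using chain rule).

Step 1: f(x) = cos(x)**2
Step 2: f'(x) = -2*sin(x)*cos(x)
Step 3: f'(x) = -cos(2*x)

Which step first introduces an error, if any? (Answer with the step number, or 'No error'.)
Step 3

Step 3 is incorrect due to a wrong trig function.
The step shows: -cos(2*x)
The correct value should be: -sin(2*x)

Explanation: sin(2*x) was incorrectly written as cos(2*x): the term -sin(2*x) was incorrectly written as -cos(2*x)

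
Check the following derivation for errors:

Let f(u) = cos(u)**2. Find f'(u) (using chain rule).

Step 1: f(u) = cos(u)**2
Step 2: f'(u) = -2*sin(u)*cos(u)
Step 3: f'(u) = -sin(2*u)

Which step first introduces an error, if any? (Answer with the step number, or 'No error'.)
No error

All steps in this derivation are correct.
The final answer f'(u) = -sin(2*u) is valid.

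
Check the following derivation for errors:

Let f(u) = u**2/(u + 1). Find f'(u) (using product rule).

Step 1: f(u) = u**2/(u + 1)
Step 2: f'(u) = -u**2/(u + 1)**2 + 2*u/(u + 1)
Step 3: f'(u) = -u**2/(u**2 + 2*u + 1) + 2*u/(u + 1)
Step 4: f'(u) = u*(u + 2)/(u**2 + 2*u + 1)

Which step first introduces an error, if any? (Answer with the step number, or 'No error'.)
No error

All steps in this derivation are correct.
The final answer f'(u) = u*(u + 2)/(u**2 + 2*u + 1) is valid.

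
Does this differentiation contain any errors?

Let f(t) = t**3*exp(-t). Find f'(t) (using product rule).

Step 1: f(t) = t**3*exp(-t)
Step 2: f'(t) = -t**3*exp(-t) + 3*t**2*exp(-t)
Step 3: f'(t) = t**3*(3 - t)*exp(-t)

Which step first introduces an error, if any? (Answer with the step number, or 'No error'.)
Step 3

Step 3 is incorrect due to a wrong exponent.
The step shows: t**3*(3 - t)*exp(-t)
The correct value should be: t**2*(3 - t)*exp(-t)

Explanation: The exponent 2 on t was incorrectly written as 3: the term t**2*(3 - t)*exp(-t) was incorrectly written as t**3*(3 - t)*exp(-t)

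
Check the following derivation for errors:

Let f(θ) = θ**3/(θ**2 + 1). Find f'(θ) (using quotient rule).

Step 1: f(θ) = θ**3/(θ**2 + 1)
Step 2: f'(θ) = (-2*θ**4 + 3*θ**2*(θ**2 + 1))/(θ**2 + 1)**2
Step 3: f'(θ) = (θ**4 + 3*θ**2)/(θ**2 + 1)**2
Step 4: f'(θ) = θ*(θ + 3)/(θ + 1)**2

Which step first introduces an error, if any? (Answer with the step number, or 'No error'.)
Step 4

Step 4 is incorrect due to a wrong exponent.
The step shows: θ*(θ + 3)/(θ + 1)**2
The correct value should be: θ**2*(θ**2 + 3)/(θ**2 + 1)**2

Explanation: The exponent 2 on θ was incorrectly written as 1: the term θ**2*(θ**2 + 3)/(θ**2 + 1)**2 was incorrectly written as θ*(θ + 3)/(θ + 1)**2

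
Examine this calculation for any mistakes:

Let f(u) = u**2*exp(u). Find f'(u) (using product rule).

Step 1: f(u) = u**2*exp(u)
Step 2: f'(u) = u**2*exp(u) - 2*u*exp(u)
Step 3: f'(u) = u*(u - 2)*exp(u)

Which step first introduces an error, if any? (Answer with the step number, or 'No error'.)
Step 2

Step 2 is incorrect due to a sign flip.
The step shows: u**2*exp(u) - 2*u*exp(u)
The correct value should be: u**2*exp(u) + 2*u*exp(u)

Explanation: The sign of one term was flipped: the term 2*u*exp(u) was incorrectly written as -2*u*exp(u)
The later steps are derived from this incorrect expression, so the error originates in Step 2.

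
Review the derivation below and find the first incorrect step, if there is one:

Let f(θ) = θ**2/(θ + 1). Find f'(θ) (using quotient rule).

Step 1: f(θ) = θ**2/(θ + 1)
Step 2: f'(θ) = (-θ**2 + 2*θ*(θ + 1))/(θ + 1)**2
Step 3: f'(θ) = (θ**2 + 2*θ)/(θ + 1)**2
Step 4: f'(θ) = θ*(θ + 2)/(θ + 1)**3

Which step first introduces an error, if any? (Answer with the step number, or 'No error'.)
Step 4

Step 4 is incorrect due to a wrong exponent.
The step shows: θ*(θ + 2)/(θ + 1)**3
The correct value should be: θ*(θ + 2)/(θ + 1)**2

Explanation: The exponent -2 on θ + 1 was incorrectly written as -3: the term θ*(θ + 2)/(θ + 1)**2 was incorrectly written as θ*(θ + 2)/(θ + 1)**3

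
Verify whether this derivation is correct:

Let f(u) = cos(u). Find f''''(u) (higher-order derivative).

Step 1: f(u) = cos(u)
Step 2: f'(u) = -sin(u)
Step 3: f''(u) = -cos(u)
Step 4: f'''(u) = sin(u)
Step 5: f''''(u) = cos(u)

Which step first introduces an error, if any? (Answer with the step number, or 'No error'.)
No error

All steps in this derivation are correct.
The final answer f''''(u) = cos(u) is valid.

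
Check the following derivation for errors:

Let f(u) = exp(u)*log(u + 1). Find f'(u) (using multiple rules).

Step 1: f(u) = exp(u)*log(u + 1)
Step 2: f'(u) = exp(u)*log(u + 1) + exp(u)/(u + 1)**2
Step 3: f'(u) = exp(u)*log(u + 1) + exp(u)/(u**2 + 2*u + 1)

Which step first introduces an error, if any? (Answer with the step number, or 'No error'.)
Step 2

Step 2 is incorrect due to a wrong exponent.
The step shows: exp(u)*log(u + 1) + exp(u)/(u + 1)**2
The correct value should be: exp(u)*log(u + 1) + exp(u)/(u + 1)

Explanation: The exponent -1 on u + 1 was incorrectly written as -2: the term exp(u)/(u + 1) was incorrectly written as exp(u)/(u + 1)**2
The later steps are derived from this incorrect expression, so the error originates in Step 2.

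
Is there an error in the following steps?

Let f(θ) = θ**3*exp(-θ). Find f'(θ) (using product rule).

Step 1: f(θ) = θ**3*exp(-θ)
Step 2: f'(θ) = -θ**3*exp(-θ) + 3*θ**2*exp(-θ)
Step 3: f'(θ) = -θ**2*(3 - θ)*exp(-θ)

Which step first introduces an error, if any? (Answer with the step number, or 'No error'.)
Step 3

Step 3 is incorrect due to a sign flip.
The step shows: -θ**2*(3 - θ)*exp(-θ)
The correct value should be: θ**2*(3 - θ)*exp(-θ)

Explanation: The sign of the whole expression was flipped: the term θ**2*(3 - θ)*exp(-θ) was incorrectly written as -θ**2*(3 - θ)*exp(-θ)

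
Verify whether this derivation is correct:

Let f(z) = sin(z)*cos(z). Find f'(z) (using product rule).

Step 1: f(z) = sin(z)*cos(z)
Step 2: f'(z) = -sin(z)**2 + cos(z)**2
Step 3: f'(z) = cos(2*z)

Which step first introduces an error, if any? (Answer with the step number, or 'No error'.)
No error

All steps in this derivation are correct.
The final answer f'(z) = cos(2*z) is valid.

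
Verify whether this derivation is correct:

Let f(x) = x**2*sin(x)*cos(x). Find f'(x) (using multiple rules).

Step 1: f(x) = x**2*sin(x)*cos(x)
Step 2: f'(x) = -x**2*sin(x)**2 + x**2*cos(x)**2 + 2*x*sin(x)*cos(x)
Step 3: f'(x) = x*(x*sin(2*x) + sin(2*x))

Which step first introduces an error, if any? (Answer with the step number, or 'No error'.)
Step 3

Step 3 is incorrect due to a wrong trig function.
The step shows: x*(x*sin(2*x) + sin(2*x))
The correct value should be: x*(x*cos(2*x) + sin(2*x))

Explanation: cos(2*x) was incorrectly written as sin(2*x): the term x*(x*cos(2*x) + sin(2*x)) was incorrectly written as x*(x*sin(2*x) + sin(2*x))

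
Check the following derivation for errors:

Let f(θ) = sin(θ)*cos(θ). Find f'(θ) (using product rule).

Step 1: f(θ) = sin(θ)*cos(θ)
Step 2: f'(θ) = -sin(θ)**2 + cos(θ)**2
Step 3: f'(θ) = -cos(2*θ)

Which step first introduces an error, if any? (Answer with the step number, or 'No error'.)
Step 3

Step 3 is incorrect due to a sign flip.
The step shows: -cos(2*θ)
The correct value should be: cos(2*θ)

Explanation: The sign of the whole expression was flipped: the term cos(2*θ) was incorrectly written as -cos(2*θ)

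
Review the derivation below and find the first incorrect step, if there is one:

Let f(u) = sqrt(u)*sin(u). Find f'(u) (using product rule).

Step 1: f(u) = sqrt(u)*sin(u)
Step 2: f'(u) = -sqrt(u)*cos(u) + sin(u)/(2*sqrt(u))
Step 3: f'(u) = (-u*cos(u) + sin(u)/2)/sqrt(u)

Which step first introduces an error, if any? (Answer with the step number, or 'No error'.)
Step 2

Step 2 is incorrect due to a sign flip.
The step shows: -sqrt(u)*cos(u) + sin(u)/(2*sqrt(u))
The correct value should be: sqrt(u)*cos(u) + sin(u)/(2*sqrt(u))

Explanation: The sign of one term was flipped: the term sqrt(u)*cos(u) was incorrectly written as -sqrt(u)*cos(u)
The later steps are derived from this incorrect expression, so the error originates in Step 2.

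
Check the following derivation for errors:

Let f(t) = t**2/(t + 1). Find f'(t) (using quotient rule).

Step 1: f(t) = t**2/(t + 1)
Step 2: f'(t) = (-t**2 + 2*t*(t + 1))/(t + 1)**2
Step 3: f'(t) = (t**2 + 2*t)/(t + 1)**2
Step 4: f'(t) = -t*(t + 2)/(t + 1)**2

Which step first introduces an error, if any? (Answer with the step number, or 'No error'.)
Step 4

Step 4 is incorrect due to a sign flip.
The step shows: -t*(t + 2)/(t + 1)**2
The correct value should be: t*(t + 2)/(t + 1)**2

Explanation: The sign of the whole expression was flipped: the term t*(t + 2)/(t + 1)**2 was incorrectly written as -t*(t + 2)/(t + 1)**2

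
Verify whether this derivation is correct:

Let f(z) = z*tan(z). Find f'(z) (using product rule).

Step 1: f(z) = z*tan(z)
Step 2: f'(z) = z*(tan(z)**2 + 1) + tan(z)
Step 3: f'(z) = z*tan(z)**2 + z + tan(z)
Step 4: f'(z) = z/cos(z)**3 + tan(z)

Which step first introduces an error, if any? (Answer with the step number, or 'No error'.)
Step 4

Step 4 is incorrect due to a wrong exponent.
The step shows: z/cos(z)**3 + tan(z)
The correct value should be: z/cos(z)**2 + tan(z)

Explanation: The exponent -2 on cos(z) was incorrectly written as -3: the term z/cos(z)**2 was incorrectly written as z/cos(z)**3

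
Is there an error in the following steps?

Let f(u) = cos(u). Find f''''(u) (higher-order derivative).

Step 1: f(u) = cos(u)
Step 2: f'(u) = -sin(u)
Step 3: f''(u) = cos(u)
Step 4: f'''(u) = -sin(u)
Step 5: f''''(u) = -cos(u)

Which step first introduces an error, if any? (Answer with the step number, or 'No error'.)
Step 3

Step 3 is incorrect due to a sign flip.
The step shows: cos(u)
The correct value should be: -cos(u)

Explanation: The sign of the whole expression was flipped: the term -cos(u) was incorrectly written as cos(u)
The later steps are derived from this incorrect expression, so the error originates in Step 3.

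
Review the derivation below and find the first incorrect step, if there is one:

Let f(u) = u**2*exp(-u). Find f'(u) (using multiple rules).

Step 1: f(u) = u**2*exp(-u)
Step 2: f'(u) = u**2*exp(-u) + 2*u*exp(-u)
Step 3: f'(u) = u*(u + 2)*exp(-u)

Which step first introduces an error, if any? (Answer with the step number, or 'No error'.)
Step 2

Step 2 is incorrect due to a sign flip.
The step shows: u**2*exp(-u) + 2*u*exp(-u)
The correct value should be: -u**2*exp(-u) + 2*u*exp(-u)

Explanation: The sign of one term was flipped: the term -u**2*exp(-u) was incorrectly written as u**2*exp(-u)
The later steps are derived from this incorrect expression, so the error originates in Step 2.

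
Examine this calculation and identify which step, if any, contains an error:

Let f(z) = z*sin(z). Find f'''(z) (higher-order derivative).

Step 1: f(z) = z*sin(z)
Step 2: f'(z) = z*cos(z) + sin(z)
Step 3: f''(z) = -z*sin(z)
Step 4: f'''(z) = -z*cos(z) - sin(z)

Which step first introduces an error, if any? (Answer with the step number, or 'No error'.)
Step 3

Step 3 is incorrect due to a dropped term.
The step shows: -z*sin(z)
The correct value should be: -z*sin(z) + 2*cos(z)

Explanation: A term was dropped: the term 2*cos(z) was incorrectly omitted
The later steps are derived from this incorrect expression, so the error originates in Step 3.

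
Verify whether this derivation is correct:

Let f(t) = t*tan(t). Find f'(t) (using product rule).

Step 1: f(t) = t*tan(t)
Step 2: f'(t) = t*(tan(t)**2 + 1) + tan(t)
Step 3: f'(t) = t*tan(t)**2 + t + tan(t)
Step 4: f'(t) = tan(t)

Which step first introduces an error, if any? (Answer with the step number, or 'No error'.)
Step 4

Step 4 is incorrect due to a dropped term.
The step shows: tan(t)
The correct value should be: t/cos(t)**2 + tan(t)

Explanation: A term was dropped: the term t/cos(t)**2 was incorrectly omitted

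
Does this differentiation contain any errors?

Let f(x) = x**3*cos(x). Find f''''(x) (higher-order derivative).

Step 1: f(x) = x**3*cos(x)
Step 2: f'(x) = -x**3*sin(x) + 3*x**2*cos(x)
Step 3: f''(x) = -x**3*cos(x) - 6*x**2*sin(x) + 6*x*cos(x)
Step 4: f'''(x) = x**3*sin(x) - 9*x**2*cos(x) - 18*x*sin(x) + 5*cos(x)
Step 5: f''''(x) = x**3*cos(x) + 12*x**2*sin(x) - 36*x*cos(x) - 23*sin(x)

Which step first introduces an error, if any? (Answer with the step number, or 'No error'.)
Step 4

Step 4 is incorrect due to a wrong coefficient.
The step shows: x**3*sin(x) - 9*x**2*cos(x) - 18*x*sin(x) + 5*cos(x)
The correct value should be: x**3*sin(x) - 9*x**2*cos(x) - 18*x*sin(x) + 6*cos(x)

Explanation: The coefficient 6 was incorrectly written as 5: the term 6*cos(x) was incorrectly written as 5*cos(x)
The later steps are derived from this incorrect expression, so the error originates in Step 4.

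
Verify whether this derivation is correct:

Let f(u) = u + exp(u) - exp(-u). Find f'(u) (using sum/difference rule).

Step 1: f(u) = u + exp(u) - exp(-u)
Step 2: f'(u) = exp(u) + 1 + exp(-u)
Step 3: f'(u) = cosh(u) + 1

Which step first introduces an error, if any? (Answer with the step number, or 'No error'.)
Step 3

Step 3 is incorrect due to a wrong coefficient.
The step shows: cosh(u) + 1
The correct value should be: 2*cosh(u) + 1

Explanation: The coefficient 2 was incorrectly written as 1: the term 2*cosh(u) was incorrectly written as cosh(u)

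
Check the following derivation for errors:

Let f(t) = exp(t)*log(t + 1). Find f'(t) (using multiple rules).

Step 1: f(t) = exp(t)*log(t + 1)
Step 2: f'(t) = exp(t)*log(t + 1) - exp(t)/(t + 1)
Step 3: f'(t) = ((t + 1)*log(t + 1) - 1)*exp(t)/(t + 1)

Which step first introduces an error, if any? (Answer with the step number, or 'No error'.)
Step 2

Step 2 is incorrect due to a sign flip.
The step shows: exp(t)*log(t + 1) - exp(t)/(t + 1)
The correct value should be: exp(t)*log(t + 1) + exp(t)/(t + 1)

Explanation: The sign of one term was flipped: the term exp(t)/(t + 1) was incorrectly written as -exp(t)/(t + 1)
The later steps are derived from this incorrect expression, so the error originates in Step 2.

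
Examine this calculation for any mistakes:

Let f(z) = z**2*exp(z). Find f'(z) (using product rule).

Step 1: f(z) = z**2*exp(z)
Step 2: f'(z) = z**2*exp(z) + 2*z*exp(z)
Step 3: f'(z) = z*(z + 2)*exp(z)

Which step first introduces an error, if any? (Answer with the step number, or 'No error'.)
No error

All steps in this derivation are correct.
The final answer f'(z) = z*(z + 2)*exp(z) is valid.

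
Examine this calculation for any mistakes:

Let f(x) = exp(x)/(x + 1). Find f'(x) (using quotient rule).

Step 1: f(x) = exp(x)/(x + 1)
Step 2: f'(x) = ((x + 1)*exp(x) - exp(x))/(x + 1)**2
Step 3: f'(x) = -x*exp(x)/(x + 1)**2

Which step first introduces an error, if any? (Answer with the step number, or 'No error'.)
Step 3

Step 3 is incorrect due to a sign flip.
The step shows: -x*exp(x)/(x + 1)**2
The correct value should be: x*exp(x)/(x + 1)**2

Explanation: The sign of the whole expression was flipped: the term x*exp(x)/(x + 1)**2 was incorrectly written as -x*exp(x)/(x + 1)**2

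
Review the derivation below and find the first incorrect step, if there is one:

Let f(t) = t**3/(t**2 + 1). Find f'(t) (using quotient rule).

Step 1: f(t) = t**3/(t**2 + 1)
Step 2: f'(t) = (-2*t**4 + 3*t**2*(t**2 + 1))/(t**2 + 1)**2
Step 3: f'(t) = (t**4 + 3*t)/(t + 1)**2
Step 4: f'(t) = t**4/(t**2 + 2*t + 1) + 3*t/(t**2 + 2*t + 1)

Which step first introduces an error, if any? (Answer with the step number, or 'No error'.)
Step 3

Step 3 is incorrect due to a wrong exponent.
The step shows: (t**4 + 3*t)/(t + 1)**2
The correct value should be: (t**4 + 3*t**2)/(t**2 + 1)**2

Explanation: The exponent 2 on t was incorrectly written as 1: the term (t**4 + 3*t**2)/(t**2 + 1)**2 was incorrectly written as (t**4 + 3*t)/(t + 1)**2
The later steps are derived from this incorrect expression, so the error originates in Step 3.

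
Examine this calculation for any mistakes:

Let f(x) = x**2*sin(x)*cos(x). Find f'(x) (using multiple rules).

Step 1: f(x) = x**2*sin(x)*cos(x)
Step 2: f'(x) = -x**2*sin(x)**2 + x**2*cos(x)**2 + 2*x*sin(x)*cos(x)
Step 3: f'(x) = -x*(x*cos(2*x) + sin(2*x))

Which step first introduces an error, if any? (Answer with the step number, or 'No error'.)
Step 3

Step 3 is incorrect due to a sign flip.
The step shows: -x*(x*cos(2*x) + sin(2*x))
The correct value should be: x*(x*cos(2*x) + sin(2*x))

Explanation: The sign of the whole expression was flipped: the term x*(x*cos(2*x) + sin(2*x)) was incorrectly written as -x*(x*cos(2*x) + sin(2*x))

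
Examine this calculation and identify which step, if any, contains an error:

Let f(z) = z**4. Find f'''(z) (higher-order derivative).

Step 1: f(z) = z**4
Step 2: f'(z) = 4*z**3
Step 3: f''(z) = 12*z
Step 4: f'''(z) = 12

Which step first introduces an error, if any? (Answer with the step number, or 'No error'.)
Step 3

Step 3 is incorrect due to a wrong exponent.
The step shows: 12*z
The correct value should be: 12*z**2

Explanation: The exponent 2 on z was incorrectly written as 1: the term 12*z**2 was incorrectly written as 12*z
The later steps are derived from this incorrect expression, so the error originates in Step 3.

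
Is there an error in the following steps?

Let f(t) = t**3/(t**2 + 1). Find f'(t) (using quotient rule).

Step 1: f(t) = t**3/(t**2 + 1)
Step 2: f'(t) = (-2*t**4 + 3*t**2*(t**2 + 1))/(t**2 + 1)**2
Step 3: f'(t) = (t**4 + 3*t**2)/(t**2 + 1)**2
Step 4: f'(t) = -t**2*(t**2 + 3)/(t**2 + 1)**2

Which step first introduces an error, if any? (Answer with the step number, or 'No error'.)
Step 4

Step 4 is incorrect due to a sign flip.
The step shows: -t**2*(t**2 + 3)/(t**2 + 1)**2
The correct value should be: t**2*(t**2 + 3)/(t**2 + 1)**2

Explanation: The sign of the whole expression was flipped: the term t**2*(t**2 + 3)/(t**2 + 1)**2 was incorrectly written as -t**2*(t**2 + 3)/(t**2 + 1)**2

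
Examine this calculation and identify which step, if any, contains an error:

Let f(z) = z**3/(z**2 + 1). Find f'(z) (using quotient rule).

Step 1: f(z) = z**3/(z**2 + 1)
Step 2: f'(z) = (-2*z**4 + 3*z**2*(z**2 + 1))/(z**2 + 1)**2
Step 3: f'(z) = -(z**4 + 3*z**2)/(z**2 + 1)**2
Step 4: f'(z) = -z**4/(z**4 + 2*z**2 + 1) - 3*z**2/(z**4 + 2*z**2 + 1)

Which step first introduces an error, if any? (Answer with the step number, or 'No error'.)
Step 3

Step 3 is incorrect due to a sign flip.
The step shows: -(z**4 + 3*z**2)/(z**2 + 1)**2
The correct value should be: (z**4 + 3*z**2)/(z**2 + 1)**2

Explanation: The sign of the whole expression was flipped: the term (z**4 + 3*z**2)/(z**2 + 1)**2 was incorrectly written as -(z**4 + 3*z**2)/(z**2 + 1)**2
The later steps are derived from this incorrect expression, so the error originates in Step 3.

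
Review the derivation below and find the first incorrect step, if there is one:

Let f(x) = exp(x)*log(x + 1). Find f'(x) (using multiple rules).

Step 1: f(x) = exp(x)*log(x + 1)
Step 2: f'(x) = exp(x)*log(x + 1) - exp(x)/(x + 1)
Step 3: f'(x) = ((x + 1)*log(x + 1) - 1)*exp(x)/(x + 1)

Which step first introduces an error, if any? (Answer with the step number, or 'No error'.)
Step 2

Step 2 is incorrect due to a sign flip.
The step shows: exp(x)*log(x + 1) - exp(x)/(x + 1)
The correct value should be: exp(x)*log(x + 1) + exp(x)/(x + 1)

Explanation: The sign of one term was flipped: the term exp(x)/(x + 1) was incorrectly written as -exp(x)/(x + 1)
The later steps are derived from this incorrect expression, so the error originates in Step 2.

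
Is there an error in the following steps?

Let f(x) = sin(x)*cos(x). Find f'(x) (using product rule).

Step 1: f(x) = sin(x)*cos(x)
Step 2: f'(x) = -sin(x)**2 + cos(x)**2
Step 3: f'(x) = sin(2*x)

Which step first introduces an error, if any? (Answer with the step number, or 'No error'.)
Step 3

Step 3 is incorrect due to a wrong trig function.
The step shows: sin(2*x)
The correct value should be: cos(2*x)

Explanation: cos(2*x) was incorrectly written as sin(2*x): the term cos(2*x) was incorrectly written as sin(2*x)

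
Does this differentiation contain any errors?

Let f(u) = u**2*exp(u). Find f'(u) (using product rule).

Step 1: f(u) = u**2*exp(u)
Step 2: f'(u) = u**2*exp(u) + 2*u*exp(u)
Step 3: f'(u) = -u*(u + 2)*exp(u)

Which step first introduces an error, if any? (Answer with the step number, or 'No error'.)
Step 3

Step 3 is incorrect due to a sign flip.
The step shows: -u*(u + 2)*exp(u)
The correct value should be: u*(u + 2)*exp(u)

Explanation: The sign of the whole expression was flipped: the term u*(u + 2)*exp(u) was incorrectly written as -u*(u + 2)*exp(u)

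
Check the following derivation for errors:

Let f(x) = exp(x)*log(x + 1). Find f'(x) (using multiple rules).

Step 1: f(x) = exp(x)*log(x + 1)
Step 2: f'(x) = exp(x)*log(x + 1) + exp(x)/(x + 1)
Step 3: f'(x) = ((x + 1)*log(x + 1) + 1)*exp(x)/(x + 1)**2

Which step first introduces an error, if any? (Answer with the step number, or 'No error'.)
Step 3

Step 3 is incorrect due to a wrong exponent.
The step shows: ((x + 1)*log(x + 1) + 1)*exp(x)/(x + 1)**2
The correct value should be: ((x + 1)*log(x + 1) + 1)*exp(x)/(x + 1)

Explanation: The exponent -1 on x + 1 was incorrectly written as -2: the term ((x + 1)*log(x + 1) + 1)*exp(x)/(x + 1) was incorrectly written as ((x + 1)*log(x + 1) + 1)*exp(x)/(x + 1)**2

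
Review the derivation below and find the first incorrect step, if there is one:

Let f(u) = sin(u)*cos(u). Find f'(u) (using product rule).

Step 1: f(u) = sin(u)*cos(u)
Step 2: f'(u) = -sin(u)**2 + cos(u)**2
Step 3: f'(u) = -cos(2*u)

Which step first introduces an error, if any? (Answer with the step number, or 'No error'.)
Step 3

Step 3 is incorrect due to a sign flip.
The step shows: -cos(2*u)
The correct value should be: cos(2*u)

Explanation: The sign of the whole expression was flipped: the term cos(2*u) was incorrectly written as -cos(2*u)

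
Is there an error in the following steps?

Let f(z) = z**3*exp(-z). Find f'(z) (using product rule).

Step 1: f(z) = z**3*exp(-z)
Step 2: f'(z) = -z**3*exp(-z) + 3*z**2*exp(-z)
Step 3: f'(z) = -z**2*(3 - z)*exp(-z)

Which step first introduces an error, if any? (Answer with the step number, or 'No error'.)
Step 3

Step 3 is incorrect due to a sign flip.
The step shows: -z**2*(3 - z)*exp(-z)
The correct value should be: z**2*(3 - z)*exp(-z)

Explanation: The sign of the whole expression was flipped: the term z**2*(3 - z)*exp(-z) was incorrectly written as -z**2*(3 - z)*exp(-z)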